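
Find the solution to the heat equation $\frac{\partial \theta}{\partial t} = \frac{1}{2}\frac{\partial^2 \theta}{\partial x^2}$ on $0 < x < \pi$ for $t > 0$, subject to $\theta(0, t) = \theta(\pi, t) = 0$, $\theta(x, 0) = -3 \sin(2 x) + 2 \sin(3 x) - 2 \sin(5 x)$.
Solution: Separating variables: $\theta = \sum c_n e^{-n^2t/2} \sin(nx)$. From $\theta(x,0) = -3 \sin(2 x) + 2 \sin(3 x) - 2 \sin(5 x)$: $c_2=-3, c_3=2, c_5=-2$.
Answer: $\theta(x, t) = -3 e^{-2 t} \sin(2 x) + 2 e^{-9 t/2} \sin(3 x) - 2 e^{-25 t/2} \sin(5 x)$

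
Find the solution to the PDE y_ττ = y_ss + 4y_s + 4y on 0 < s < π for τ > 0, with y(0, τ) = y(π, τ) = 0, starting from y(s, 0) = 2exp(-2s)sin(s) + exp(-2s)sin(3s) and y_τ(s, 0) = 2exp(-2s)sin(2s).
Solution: Substitute y = exp(-2s)u.
Then y_s = exp(-2s)(u_s - 2u), y_ss = exp(-2s)(u_ss - 4u_s + 4u), y_ττ = exp(-2s)u_ττ; substituting and dividing by exp(-2s), the lower-order terms cancel: u_ττ = u_ss (standard wave equation).
Data for u: u(s,0) = exp(2s)y(s,0) = 2sin(s) + sin(3s); u_τ(s,0) = exp(2s)y_τ(s,0) = 2sin(2s). The boundary conditions carry over: u(0,τ) = u(π,τ) = 0.
Separating variables: u = Σ [A_n cos(ω_n τ) + B_n sin(ω_n τ)] sin(ns), ω_n = n. From ICs (B_n = velocity coefficient / ω_n): A_1=2, A_3=1, B_2=1.
So u(s,τ) = 2sin(s)cos(τ) + sin(2s)sin(2τ) + sin(3s)cos(3τ), and y(s,τ) = exp(-2s)u(s,τ).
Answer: y(s, τ) = 2exp(-2s)sin(s)cos(τ) + exp(-2s)sin(2s)sin(2τ) + exp(-2s)sin(3s)cos(3τ)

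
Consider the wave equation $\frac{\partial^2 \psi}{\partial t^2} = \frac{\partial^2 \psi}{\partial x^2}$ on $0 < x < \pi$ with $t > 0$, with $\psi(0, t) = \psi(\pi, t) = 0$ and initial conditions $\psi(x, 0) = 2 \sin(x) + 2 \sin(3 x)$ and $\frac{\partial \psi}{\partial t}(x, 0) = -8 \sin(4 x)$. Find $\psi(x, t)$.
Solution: Using separation of variables $\psi = X(x)T(t)$:
Eigenfunctions: $\sin(nx)$, $n = 1, 2, 3, \ldots$
General solution: $\psi(x, t) = \sum [A_n \cos(n t) + B_n \sin(n t)] \sin(nx)$
From $\psi(x,0) = 2 \sin(x) + 2 \sin(3 x)$: $A_1=2, A_3=2$. From $\psi_t(x,0) = -8 \sin(4 x)$, using $\psi_t(x,0) = \sum \omega_n B_n \sin(nx)$ with $\omega_n = n$: $B_4 = (-8)/4 = -2$.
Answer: $\psi(x, t) = -2 \sin(4 t) \sin(4 x) + 2 \sin(x) \cos(t) + 2 \sin(3 x) \cos(3 t)$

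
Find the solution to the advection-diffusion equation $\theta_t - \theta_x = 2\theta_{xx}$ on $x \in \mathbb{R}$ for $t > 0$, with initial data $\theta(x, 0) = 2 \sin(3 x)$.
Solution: Change to a moving frame: let $\eta = x + t$, $\sigma = t$ and write $\theta(x,t) = u(\eta,\sigma)$.
By the chain rule $\theta_t = u_{\sigma} + u_{\eta}$, $\theta_x = u_{\eta}$, $\theta_{xx} = u_{\eta\eta}$.
Then $\theta_t - \theta_x = u_{\sigma}$: the advection term cancels and the PDE becomes the heat equation $u_{\sigma} = 2u_{\eta\eta}$ on $\eta \in \mathbb{R}$.
Initial data: $u(\eta,0) = \theta(\eta,0) = 2 \sin(3 \eta)$.
On $\eta \in \mathbb{R}$ each mode satisfies $(\sin(n\eta))'' = -n^2 \sin(n\eta)$, so $e^{-2n^2\sigma} \sin(n\eta)$ solves the heat equation; by superposition $u(\eta,\sigma) = \sum c_n e^{-2n^2\sigma} \sin(n\eta)$.
Reading off the coefficients: $c_3=2$, so $u(\eta,\sigma) = 2 e^{-18 \sigma} \sin(3 \eta)$.
Substituting back $\eta = x + t$, $\sigma = t$: $\theta(x,t) = u(x + t, t)$.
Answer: $\theta(x, t) = 2 e^{-18 t} \sin(3 t + 3 x)$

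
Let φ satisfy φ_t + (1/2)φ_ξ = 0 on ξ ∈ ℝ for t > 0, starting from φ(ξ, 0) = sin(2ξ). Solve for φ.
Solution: By method of characteristics (waves move right with speed 1/2):
Along characteristics ξ - (1/2)t = const, φ is constant, so φ(ξ,t) = f(ξ - (1/2)t) with f = φ(·, 0).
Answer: φ(ξ, t) = -sin(t - 2ξ)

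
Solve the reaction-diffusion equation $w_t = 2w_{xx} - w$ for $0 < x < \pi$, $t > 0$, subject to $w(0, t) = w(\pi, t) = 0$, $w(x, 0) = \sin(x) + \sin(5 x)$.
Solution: Substitute $w = e^{-t}u$.
Then $w_t = e^{-t}(u_t - u)$, $w_{xx} = e^{-t}u_{xx}$; substituting and dividing by $e^{-t}$, the lower-order terms cancel: $u_t = 2u_{xx}$ (standard heat equation).
Data for $u$: $u(x,0) = w(x,0) = \sin(x) + \sin(5 x)$. The boundary conditions carry over: $u(0,t) = u(\pi,t) = 0$.
Separating variables: $u = \sum c_n e^{-2n^2t} \sin(nx)$. From $u(x,0) = \sin(x) + \sin(5 x)$: $c_1=1, c_5=1$.
So $u(x,t) = e^{-2 t} \sin(x) + e^{-50 t} \sin(5 x)$, and $w(x,t) = e^{-t}u(x,t)$.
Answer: $w(x, t) = e^{-3 t} \sin(x) + e^{-51 t} \sin(5 x)$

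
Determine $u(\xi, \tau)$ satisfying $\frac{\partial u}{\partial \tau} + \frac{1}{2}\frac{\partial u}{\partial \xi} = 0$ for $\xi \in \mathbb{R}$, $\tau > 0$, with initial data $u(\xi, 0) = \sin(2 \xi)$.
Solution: By characteristics ($d\xi/d\tau = 1/2$), $u(\xi,\tau) = f(\xi - \frac{1}{2}\tau)$ with $f = u( \cdot , 0)$.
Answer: $u(\xi, \tau) = - \sin(\tau - 2 \xi)$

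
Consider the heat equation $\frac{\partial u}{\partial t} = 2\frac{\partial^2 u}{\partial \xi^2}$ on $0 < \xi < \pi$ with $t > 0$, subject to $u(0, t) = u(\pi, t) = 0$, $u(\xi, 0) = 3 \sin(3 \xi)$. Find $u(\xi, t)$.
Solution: Separating variables: $u = \sum c_n e^{-2n^2t} \sin(n\xi)$. From $u(\xi,0) = 3 \sin(3 \xi)$: $c_3=3$.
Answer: $u(\xi, t) = 3 e^{-18 t} \sin(3 \xi)$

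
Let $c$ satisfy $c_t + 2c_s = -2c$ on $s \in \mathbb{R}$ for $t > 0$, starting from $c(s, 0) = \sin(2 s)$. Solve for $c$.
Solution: Substitute $c = e^{-2t}u$, i.e. $u = e^{2t}c$.
By the product rule, $c_t = e^{-2t}(u_t - 2u)$, $c_s = e^{-2t}u_s$.
Substituting into the PDE and dividing by $e^{-2t}$: $u_t - 2u + 2u_s = -2u$.
The lower-order terms cancel, leaving the standard advection equation $u_t + 2u_s = 0$.
Initial data for $u$: $u(s,0) = c(s,0) = \sin(2 s)$.
Solve for $u$:
  By method of characteristics (waves move right with speed 2):
  Along characteristics $s - 2t =$ const, $u$ is constant, so $u(s,t) = f(s - 2t)$ with $f = u( \cdot , 0)$.
Hence $u(s,t) = \sin(2 s - 4 t)$.
Transform back: $c(s,t) = e^{-2t}u(s,t)$.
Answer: $c(s, t) = e^{-2 t} \sin(2 s - 4 t)$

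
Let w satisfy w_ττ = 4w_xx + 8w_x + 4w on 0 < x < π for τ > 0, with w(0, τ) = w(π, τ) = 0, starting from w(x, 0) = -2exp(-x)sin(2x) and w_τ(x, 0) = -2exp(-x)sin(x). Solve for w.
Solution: Substitute w = exp(-x)u.
Then w_x = exp(-x)(u_x - u), w_xx = exp(-x)(u_xx - 2u_x + u), w_ττ = exp(-x)u_ττ; substituting and dividing by exp(-x), the lower-order terms cancel: u_ττ = 4u_xx (standard wave equation).
Data for u: u(x,0) = exp(x)w(x,0) = -2sin(2x); u_τ(x,0) = exp(x)w_τ(x,0) = -2sin(x). The boundary conditions carry over: u(0,τ) = u(π,τ) = 0.
Separating variables: u = Σ [A_n cos(ω_n τ) + B_n sin(ω_n τ)] sin(nx), ω_n = 2n. From ICs (B_n = velocity coefficient / ω_n): A_2=-2, B_1=-1.
So u(x,τ) = -sin(x)sin(2τ) - 2sin(2x)cos(4τ), and w(x,τ) = exp(-x)u(x,τ).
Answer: w(x, τ) = -exp(-x)sin(x)sin(2τ) - 2exp(-x)sin(2x)cos(4τ)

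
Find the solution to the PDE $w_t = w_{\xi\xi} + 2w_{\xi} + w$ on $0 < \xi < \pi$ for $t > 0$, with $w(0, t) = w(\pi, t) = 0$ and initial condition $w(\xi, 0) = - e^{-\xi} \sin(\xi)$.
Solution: Substitute $w = e^{-\xi}u$.
Then $w_{\xi} = e^{-\xi}(u_{\xi} - u)$, $w_{\xi\xi} = e^{-\xi}(u_{\xi\xi} - 2u_{\xi} + u)$, $w_t = e^{-\xi}u_t$; substituting and dividing by $e^{-\xi}$, the lower-order terms cancel: $u_t = u_{\xi\xi}$ (standard heat equation).
Data for $u$: $u(\xi,0) = e^{\xi}w(\xi,0) = - \sin(\xi)$. The boundary conditions carry over: $u(0,t) = u(\pi,t) = 0$.
Separating variables: $u = \sum c_n e^{-n^2t} \sin(n\xi)$. From $u(\xi,0) = - \sin(\xi)$: $c_1=-1$.
So $u(\xi,t) = - e^{-t} \sin(\xi)$, and $w(\xi,t) = e^{-\xi}u(\xi,t)$.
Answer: $w(\xi, t) = - e^{-\xi} e^{-t} \sin(\xi)$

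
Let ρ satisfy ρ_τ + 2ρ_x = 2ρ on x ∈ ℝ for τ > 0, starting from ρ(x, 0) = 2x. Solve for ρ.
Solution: Substitute ρ = exp(2τ)u.
Then ρ_τ = exp(2τ)(u_τ + 2u), ρ_x = exp(2τ)u_x; substituting and dividing by exp(2τ), the lower-order terms cancel: u_τ + 2u_x = 0 (standard advection equation).
Data for u: u(x,0) = ρ(x,0) = 2x.
By characteristics (dx/dτ = 2), u(x,τ) = f(x - 2τ) with f = u(·, 0).
So u(x,τ) = 2x - 4τ, and ρ(x,τ) = exp(2τ)u(x,τ).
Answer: ρ(x, τ) = 2xexp(2τ) - 4τexp(2τ)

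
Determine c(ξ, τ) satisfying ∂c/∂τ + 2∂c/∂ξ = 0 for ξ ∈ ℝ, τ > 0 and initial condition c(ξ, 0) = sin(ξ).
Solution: By characteristics (dξ/dτ = 2), c(ξ,τ) = f(ξ - 2τ) with f = c(·, 0).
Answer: c(ξ, τ) = sin(ξ - 2τ)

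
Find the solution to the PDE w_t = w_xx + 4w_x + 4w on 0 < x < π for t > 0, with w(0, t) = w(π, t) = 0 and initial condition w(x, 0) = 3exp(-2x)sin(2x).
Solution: Substitute w = exp(-2x)u.
Then w_x = exp(-2x)(u_x - 2u), w_xx = exp(-2x)(u_xx - 4u_x + 4u), w_t = exp(-2x)u_t; substituting and dividing by exp(-2x), the lower-order terms cancel: u_t = u_xx (standard heat equation).
Data for u: u(x,0) = exp(2x)w(x,0) = 3sin(2x). The boundary conditions carry over: u(0,t) = u(π,t) = 0.
Separating variables: u = Σ c_n exp(-n²t) sin(nx). From u(x,0) = 3sin(2x): c_2=3.
So u(x,t) = 3exp(-4t)sin(2x), and w(x,t) = exp(-2x)u(x,t).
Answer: w(x, t) = 3exp(-4t)exp(-2x)sin(2x)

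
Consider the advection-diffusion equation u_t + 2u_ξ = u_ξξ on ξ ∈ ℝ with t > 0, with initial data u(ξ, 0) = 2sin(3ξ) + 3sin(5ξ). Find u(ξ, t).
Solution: Moving frame: η = ξ - 2t, σ = t, u = w(η,σ), so u_t = w_σ - 2w_η and u_ξξ = w_ηη.
Hence u_t + 2u_ξ = w_σ and the PDE becomes the heat equation w_σ = w_ηη on η ∈ ℝ.
Initial data: w(η,0) = u(η,0) = 2sin(3η) + 3sin(5η). Each mode sin(nη) decays as exp(-n²σ) on ℝ, so w(η,σ) = Σ c_n exp(-n²σ) sin(nη) with c_3=2, c_5=3: w(η,σ) = 2exp(-9σ)sin(3η) + 3exp(-25σ)sin(5η).
Substituting back: u(ξ,t) = w(ξ - 2t, t).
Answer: u(ξ, t) = -2exp(-9t)sin(6t - 3ξ) - 3exp(-25t)sin(10t - 5ξ)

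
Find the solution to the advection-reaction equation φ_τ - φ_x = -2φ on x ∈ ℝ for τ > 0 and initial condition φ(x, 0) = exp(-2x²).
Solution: Substitute φ = exp(-2τ)u.
Then φ_τ = exp(-2τ)(u_τ - 2u), φ_x = exp(-2τ)u_x; substituting and dividing by exp(-2τ), the lower-order terms cancel: u_τ - u_x = 0 (standard advection equation).
Data for u: u(x,0) = φ(x,0) = exp(-2x²).
By characteristics (dx/dτ = -1), u(x,τ) = f(x + τ) with f = u(·, 0).
So u(x,τ) = exp(-2(x + τ)²), and φ(x,τ) = exp(-2τ)u(x,τ).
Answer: φ(x, τ) = exp(-2τ)exp(-2(x + τ)²)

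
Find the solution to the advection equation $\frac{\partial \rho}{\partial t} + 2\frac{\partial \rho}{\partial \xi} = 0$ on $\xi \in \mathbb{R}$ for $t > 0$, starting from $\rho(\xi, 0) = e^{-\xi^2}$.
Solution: By method of characteristics (waves move right with speed 2):
Along characteristics $\xi - 2t =$ const, $\rho$ is constant, so $\rho(\xi,t) = f(\xi - 2t)$ with $f = \rho( \cdot , 0)$.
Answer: $\rho(\xi, t) = e^{-(\xi - 2 t)^2}$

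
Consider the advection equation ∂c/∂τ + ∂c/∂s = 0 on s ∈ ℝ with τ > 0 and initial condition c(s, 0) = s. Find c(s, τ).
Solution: By method of characteristics (waves move right with speed 1):
Along characteristics s - τ = const, c is constant, so c(s,τ) = f(s - τ) with f = c(·, 0).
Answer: c(s, τ) = s - τ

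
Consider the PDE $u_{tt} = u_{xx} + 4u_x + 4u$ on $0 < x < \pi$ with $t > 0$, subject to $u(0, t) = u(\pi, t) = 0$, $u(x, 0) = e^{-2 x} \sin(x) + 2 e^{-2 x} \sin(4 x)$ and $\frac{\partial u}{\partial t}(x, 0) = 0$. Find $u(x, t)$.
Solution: Substitute $u = e^{-2x}w$.
Then $u_x = e^{-2x}(w_x - 2w)$, $u_{xx} = e^{-2x}(w_{xx} - 4w_x + 4w)$, $u_{tt} = e^{-2x}w_{tt}$; substituting and dividing by $e^{-2x}$, the lower-order terms cancel: $w_{tt} = w_{xx}$ (standard wave equation).
Data for $w$: $w(x,0) = e^{2x}u(x,0) = \sin(x) + 2 \sin(4 x)$; $w_t(x,0) = e^{2x}u_t(x,0) = 0$. The boundary conditions carry over: $w(0,t) = w(\pi,t) = 0$.
Separating variables: $w = \sum [A_n \cos(\omega_n t) + B_n \sin(\omega_n t)] \sin(nx)$, $\omega_n = n$. From ICs: $A_1=1, A_4=2$.
So $w(x,t) = \sin(x) \cos(t) + 2 \sin(4 x) \cos(4 t)$, and $u(x,t) = e^{-2x}w(x,t)$.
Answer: $u(x, t) = e^{-2 x} \sin(x) \cos(t) + 2 e^{-2 x} \sin(4 x) \cos(4 t)$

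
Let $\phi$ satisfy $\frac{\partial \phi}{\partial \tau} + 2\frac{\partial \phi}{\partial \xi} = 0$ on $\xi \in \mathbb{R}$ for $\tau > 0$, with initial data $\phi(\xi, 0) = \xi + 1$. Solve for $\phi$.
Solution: By method of characteristics (waves move right with speed 2):
Along characteristics $\xi - 2\tau =$ const, $\phi$ is constant, so $\phi(\xi,\tau) = f(\xi - 2\tau)$ with $f = \phi( \cdot , 0)$.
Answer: $\phi(\xi, \tau) = -2 \tau + \xi + 1$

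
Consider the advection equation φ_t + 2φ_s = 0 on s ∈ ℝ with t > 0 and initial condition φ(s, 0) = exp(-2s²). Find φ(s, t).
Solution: By method of characteristics (waves move right with speed 2):
Along characteristics s - 2t = const, φ is constant, so φ(s,t) = f(s - 2t) with f = φ(·, 0).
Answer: φ(s, t) = exp(-2(s - 2t)²)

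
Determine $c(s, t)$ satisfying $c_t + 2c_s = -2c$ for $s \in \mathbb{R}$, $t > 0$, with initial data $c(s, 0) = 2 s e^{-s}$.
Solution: Substitute $c = e^{-s}u$.
Then $c_s = e^{-s}(u_s - u)$, $c_t = e^{-s}u_t$; substituting and dividing by $e^{-s}$, the lower-order terms cancel: $u_t + 2u_s = 0$ (standard advection equation).
Data for $u$: $u(s,0) = e^{s}c(s,0) = 2 s$.
By characteristics ($ds/dt = 2$), $u(s,t) = f(s - 2t)$ with $f = u( \cdot , 0)$.
So $u(s,t) = 2 s - 4 t$, and $c(s,t) = e^{-s}u(s,t)$.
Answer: $c(s, t) = 2 s e^{-s} - 4 t e^{-s}$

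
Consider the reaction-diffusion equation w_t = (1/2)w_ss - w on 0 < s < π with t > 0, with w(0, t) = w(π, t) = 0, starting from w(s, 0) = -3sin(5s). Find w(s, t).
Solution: Substitute w = exp(-t)u, i.e. u = exp(t)w.
By the product rule, w_t = exp(-t)(u_t - u), w_ss = exp(-t)u_ss.
Substituting into the PDE and dividing by exp(-t): u_t - u = (1/2)u_ss - u.
The lower-order terms cancel, leaving the standard heat equation u_t = (1/2)u_ss.
Initial data for u: u(s,0) = w(s,0) = -3sin(5s). The boundary conditions carry over: u(0,t) = u(π,t) = 0.
Solve for u:
  Using separation of variables u = X(s)T(t):
  Eigenfunctions: sin(ns), n = 1, 2, 3, ...
  General solution: u(s, t) = Σ c_n sin(ns) exp(-n² t/2)
  Matching u(s,0) = -3sin(5s) term by term: c_5=-3.
Hence u(s,t) = -3exp(-25t/2)sin(5s).
Transform back: w(s,t) = exp(-t)u(s,t).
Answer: w(s, t) = -3exp(-27t/2)sin(5s)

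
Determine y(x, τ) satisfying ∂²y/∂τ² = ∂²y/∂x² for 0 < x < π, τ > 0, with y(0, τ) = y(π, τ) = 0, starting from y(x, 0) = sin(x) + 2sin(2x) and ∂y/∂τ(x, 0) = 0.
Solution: Using separation of variables y = X(x)T(τ):
Eigenfunctions: sin(nx), n = 1, 2, 3, ...
General solution: y(x, τ) = Σ [A_n cos(n τ) + B_n sin(n τ)] sin(nx)
From y(x,0) = sin(x) + 2sin(2x): A_1=1, A_2=2. From y_τ(x,0) = 0: all B_n = 0.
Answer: y(x, τ) = sin(x)cos(τ) + 2sin(2x)cos(2τ)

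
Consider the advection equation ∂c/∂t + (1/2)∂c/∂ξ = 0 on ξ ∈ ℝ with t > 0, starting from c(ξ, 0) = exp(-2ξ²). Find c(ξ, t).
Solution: By method of characteristics (waves move right with speed 1/2):
Along characteristics ξ - (1/2)t = const, c is constant, so c(ξ,t) = f(ξ - (1/2)t) with f = c(·, 0).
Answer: c(ξ, t) = exp(-2(-t/2 + ξ)²)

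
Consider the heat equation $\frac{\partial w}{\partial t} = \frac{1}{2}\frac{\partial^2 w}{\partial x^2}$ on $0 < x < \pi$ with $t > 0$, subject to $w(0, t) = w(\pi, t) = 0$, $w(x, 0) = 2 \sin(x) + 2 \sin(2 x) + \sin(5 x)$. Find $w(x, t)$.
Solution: Separating variables: $w = \sum c_n e^{-n^2t/2} \sin(nx)$. From $w(x,0) = 2 \sin(x) + 2 \sin(2 x) + \sin(5 x)$: $c_1=2, c_2=2, c_5=1$.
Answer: $w(x, t) = 2 e^{-2 t} \sin(2 x) + 2 e^{-t/2} \sin(x) + e^{-25 t/2} \sin(5 x)$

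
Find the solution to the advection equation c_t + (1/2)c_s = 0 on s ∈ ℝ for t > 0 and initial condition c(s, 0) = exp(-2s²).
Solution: By method of characteristics (waves move right with speed 1/2):
Along characteristics s - (1/2)t = const, c is constant, so c(s,t) = f(s - (1/2)t) with f = c(·, 0).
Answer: c(s, t) = exp(-2(s - t/2)²)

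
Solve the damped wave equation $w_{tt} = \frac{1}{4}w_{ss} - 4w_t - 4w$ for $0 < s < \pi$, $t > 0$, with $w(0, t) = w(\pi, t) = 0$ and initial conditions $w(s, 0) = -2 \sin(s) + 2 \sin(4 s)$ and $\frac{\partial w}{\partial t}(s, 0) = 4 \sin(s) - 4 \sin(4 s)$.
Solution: Substitute $w = e^{-2t}u$, i.e. $u = e^{2t}w$.
By the product rule, $w_t = e^{-2t}(u_t - 2u)$, $w_{tt} = e^{-2t}(u_{tt} - 4u_t + 4u)$, $w_{ss} = e^{-2t}u_{ss}$.
Substituting into the PDE and dividing by $e^{-2t}$: $u_{tt} - 4u_t + 4u = \frac{1}{4}u_{ss} - 4(u_t - 2u) - 4u$.
The lower-order terms cancel, leaving the standard wave equation $u_{tt} = \frac{1}{4}u_{ss}$.
Initial data for $u$: $u(s,0) = w(s,0) = -2 \sin(s) + 2 \sin(4 s)$; $u_t(s,0) = w_t(s,0) + 2w(s,0) = 0$. The boundary conditions carry over: $u(0,t) = u(\pi,t) = 0$.
Solve for $u$:
  Using separation of variables $u = X(s)T(t)$:
  Eigenfunctions: $\sin(ns)$, $n = 1, 2, 3, \ldots$
  General solution: $u(s, t) = \sum [A_n \cos(n t/2) + B_n \sin(n t/2)] \sin(ns)$
  From $u(s,0) = -2 \sin(s) + 2 \sin(4 s)$: $A_1=-2, A_4=2$. From $u_t(s,0) = 0$: all $B_n = 0$.
Hence $u(s,t) = -2 \sin(s) \cos(t/2) + 2 \sin(4 s) \cos(2 t)$.
Transform back: $w(s,t) = e^{-2t}u(s,t)$.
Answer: $w(s, t) = -2 e^{-2 t} \sin(s) \cos(t/2) + 2 e^{-2 t} \sin(4 s) \cos(2 t)$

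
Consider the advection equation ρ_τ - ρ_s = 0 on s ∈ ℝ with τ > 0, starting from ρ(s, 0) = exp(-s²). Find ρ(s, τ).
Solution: By characteristics (ds/dτ = -1), ρ(s,τ) = f(s + τ) with f = ρ(·, 0).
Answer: ρ(s, τ) = exp(-(s + τ)²)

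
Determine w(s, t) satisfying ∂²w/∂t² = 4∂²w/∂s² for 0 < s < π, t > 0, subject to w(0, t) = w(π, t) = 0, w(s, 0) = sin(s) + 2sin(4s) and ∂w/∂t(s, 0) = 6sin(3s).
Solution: Using separation of variables w = X(s)T(t):
Eigenfunctions: sin(ns), n = 1, 2, 3, ...
General solution: w(s, t) = Σ [A_n cos(2n t) + B_n sin(2n t)] sin(ns)
From w(s,0) = sin(s) + 2sin(4s): A_1=1, A_4=2. From w_t(s,0) = 6sin(3s), using w_t(s,0) = Σ ω_n B_n sin(ns) with ω_n = 2n: B_3 = 6/6 = 1.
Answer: w(s, t) = sin(s)cos(2t) + sin(3s)sin(6t) + 2sin(4s)cos(8t)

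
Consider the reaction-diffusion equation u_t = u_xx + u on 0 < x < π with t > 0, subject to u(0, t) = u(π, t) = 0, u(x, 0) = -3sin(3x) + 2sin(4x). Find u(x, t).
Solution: Substitute u = exp(t)w.
Then u_t = exp(t)(w_t + w), u_xx = exp(t)w_xx; substituting and dividing by exp(t), the lower-order terms cancel: w_t = w_xx (standard heat equation).
Data for w: w(x,0) = u(x,0) = -3sin(3x) + 2sin(4x). The boundary conditions carry over: w(0,t) = w(π,t) = 0.
Separating variables: w = Σ c_n exp(-n²t) sin(nx). From w(x,0) = -3sin(3x) + 2sin(4x): c_3=-3, c_4=2.
So w(x,t) = -3exp(-9t)sin(3x) + 2exp(-16t)sin(4x), and u(x,t) = exp(t)w(x,t).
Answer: u(x, t) = -3exp(-8t)sin(3x) + 2exp(-15t)sin(4x)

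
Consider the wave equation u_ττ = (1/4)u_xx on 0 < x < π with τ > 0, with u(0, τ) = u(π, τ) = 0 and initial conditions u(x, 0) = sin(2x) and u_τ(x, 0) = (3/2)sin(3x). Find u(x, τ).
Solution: Separating variables: u = Σ [A_n cos(ω_n τ) + B_n sin(ω_n τ)] sin(nx), ω_n = n/2. From ICs (B_n = velocity coefficient / ω_n): A_2=1, B_3=1.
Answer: u(x, τ) = sin(2x)cos(τ) + sin(3x)sin(3τ/2)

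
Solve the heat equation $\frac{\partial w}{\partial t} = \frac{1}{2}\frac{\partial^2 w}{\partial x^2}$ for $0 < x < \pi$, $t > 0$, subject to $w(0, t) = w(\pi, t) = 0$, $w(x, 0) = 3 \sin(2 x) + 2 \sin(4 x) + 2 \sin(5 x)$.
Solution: Using separation of variables $w = X(x)T(t)$:
Eigenfunctions: $\sin(nx)$, $n = 1, 2, 3, \ldots$
General solution: $w(x, t) = \sum c_n \sin(nx) e^{-n^2 t/2}$
Matching $w(x,0) = 3 \sin(2 x) + 2 \sin(4 x) + 2 \sin(5 x)$ term by term: $c_2=3, c_4=2, c_5=2$.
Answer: $w(x, t) = 3 e^{-2 t} \sin(2 x) + 2 e^{-8 t} \sin(4 x) + 2 e^{-25 t/2} \sin(5 x)$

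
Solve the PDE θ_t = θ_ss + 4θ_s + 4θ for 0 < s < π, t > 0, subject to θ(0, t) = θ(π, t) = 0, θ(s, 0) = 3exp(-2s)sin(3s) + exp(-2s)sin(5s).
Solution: Substitute θ = exp(-2s)u.
Then θ_s = exp(-2s)(u_s - 2u), θ_ss = exp(-2s)(u_ss - 4u_s + 4u), θ_t = exp(-2s)u_t; substituting and dividing by exp(-2s), the lower-order terms cancel: u_t = u_ss (standard heat equation).
Data for u: u(s,0) = exp(2s)θ(s,0) = 3sin(3s) + sin(5s). The boundary conditions carry over: u(0,t) = u(π,t) = 0.
Separating variables: u = Σ c_n exp(-n²t) sin(ns). From u(s,0) = 3sin(3s) + sin(5s): c_3=3, c_5=1.
So u(s,t) = 3exp(-9t)sin(3s) + exp(-25t)sin(5s), and θ(s,t) = exp(-2s)u(s,t).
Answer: θ(s, t) = 3exp(-2s)exp(-9t)sin(3s) + exp(-2s)exp(-25t)sin(5s)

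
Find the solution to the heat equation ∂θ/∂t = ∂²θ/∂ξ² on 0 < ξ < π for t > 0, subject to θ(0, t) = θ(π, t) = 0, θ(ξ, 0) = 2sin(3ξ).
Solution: Using separation of variables θ = X(ξ)G(t):
Eigenfunctions: sin(nξ), n = 1, 2, 3, ...
General solution: θ(ξ, t) = Σ c_n sin(nξ) exp(-n² t)
Matching θ(ξ,0) = 2sin(3ξ) term by term: c_3=2.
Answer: θ(ξ, t) = 2exp(-9t)sin(3ξ)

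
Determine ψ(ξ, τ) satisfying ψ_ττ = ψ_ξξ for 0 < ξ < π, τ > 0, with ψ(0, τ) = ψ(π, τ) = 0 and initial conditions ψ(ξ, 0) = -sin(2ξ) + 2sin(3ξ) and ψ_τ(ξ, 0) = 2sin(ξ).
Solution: Separating variables: ψ = Σ [A_n cos(ω_n τ) + B_n sin(ω_n τ)] sin(nξ), ω_n = n. From ICs (B_n = velocity coefficient / ω_n): A_2=-1, A_3=2, B_1=2.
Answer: ψ(ξ, τ) = 2sin(ξ)sin(τ) - sin(2ξ)cos(2τ) + 2sin(3ξ)cos(3τ)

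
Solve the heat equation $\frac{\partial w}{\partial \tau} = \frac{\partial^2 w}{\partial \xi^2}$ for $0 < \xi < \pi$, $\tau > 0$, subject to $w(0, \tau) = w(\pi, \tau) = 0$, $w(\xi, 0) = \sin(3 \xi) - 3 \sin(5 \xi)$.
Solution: Using separation of variables $w = X(\xi)T(\tau)$:
Eigenfunctions: $\sin(n\xi)$, $n = 1, 2, 3, \ldots$
General solution: $w(\xi, \tau) = \sum c_n \sin(n\xi) e^{-n^2 \tau}$
Matching $w(\xi,0) = \sin(3 \xi) - 3 \sin(5 \xi)$ term by term: $c_3=1, c_5=-3$.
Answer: $w(\xi, \tau) = e^{-9 \tau} \sin(3 \xi) - 3 e^{-25 \tau} \sin(5 \xi)$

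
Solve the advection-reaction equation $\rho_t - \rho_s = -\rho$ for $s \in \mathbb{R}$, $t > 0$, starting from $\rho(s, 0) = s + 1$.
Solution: Substitute $\rho = e^{-t}u$, i.e. $u = e^{t}\rho$.
By the product rule, $\rho_t = e^{-t}(u_t - u)$, $\rho_s = e^{-t}u_s$.
Substituting into the PDE and dividing by $e^{-t}$: $u_t - u - u_s = -u$.
The lower-order terms cancel, leaving the standard advection equation $u_t - u_s = 0$.
Initial data for $u$: $u(s,0) = \rho(s,0) = s + 1$.
Solve for $u$:
  By method of characteristics (waves move left with speed 1):
  Along characteristics $s + t =$ const, $u$ is constant, so $u(s,t) = f(s + t)$ with $f = u( \cdot , 0)$.
Hence $u(s,t) = s + t + 1$.
Transform back: $\rho(s,t) = e^{-t}u(s,t)$.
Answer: $\rho(s, t) = s e^{-t} + t e^{-t} + e^{-t}$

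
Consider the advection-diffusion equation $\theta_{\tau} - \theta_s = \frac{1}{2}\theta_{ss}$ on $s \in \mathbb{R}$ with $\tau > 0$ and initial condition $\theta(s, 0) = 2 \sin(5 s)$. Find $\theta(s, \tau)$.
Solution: Moving frame: $\eta = s + \tau$, $\sigma = \tau$, $\theta = u(\eta,\sigma)$, so $\theta_{\tau} = u_{\sigma} + u_{\eta}$ and $\theta_{ss} = u_{\eta\eta}$.
Hence $\theta_{\tau} - \theta_s = u_{\sigma}$ and the PDE becomes the heat equation $u_{\sigma} = \frac{1}{2}u_{\eta\eta}$ on $\eta \in \mathbb{R}$.
Initial data: $u(\eta,0) = \theta(\eta,0) = 2 \sin(5 \eta)$. Each mode $\sin(n\eta)$ decays as $e^{-n^2\sigma/2}$ on $\mathbb{R}$, so $u(\eta,\sigma) = \sum c_n e^{-n^2\sigma/2} \sin(n\eta)$ with $c_5=2$: $u(\eta,\sigma) = 2 e^{-25 \sigma/2} \sin(5 \eta)$.
Substituting back: $\theta(s,\tau) = u(s + \tau, \tau)$.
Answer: $\theta(s, \tau) = 2 e^{-25 \tau/2} \sin(5 \tau + 5 s)$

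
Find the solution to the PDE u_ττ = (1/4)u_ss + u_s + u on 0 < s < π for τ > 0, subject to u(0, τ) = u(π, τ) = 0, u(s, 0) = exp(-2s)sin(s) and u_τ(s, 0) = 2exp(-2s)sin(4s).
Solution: Substitute u = exp(-2s)w.
Then u_s = exp(-2s)(w_s - 2w), u_ss = exp(-2s)(w_ss - 4w_s + 4w), u_ττ = exp(-2s)w_ττ; substituting and dividing by exp(-2s), the lower-order terms cancel: w_ττ = (1/4)w_ss (standard wave equation).
Data for w: w(s,0) = exp(2s)u(s,0) = sin(s); w_τ(s,0) = exp(2s)u_τ(s,0) = 2sin(4s). The boundary conditions carry over: w(0,τ) = w(π,τ) = 0.
Separating variables: w = Σ [A_n cos(ω_n τ) + B_n sin(ω_n τ)] sin(ns), ω_n = n/2. From ICs (B_n = velocity coefficient / ω_n): A_1=1, B_4=1.
So w(s,τ) = sin(s)cos(τ/2) + sin(4s)sin(2τ), and u(s,τ) = exp(-2s)w(s,τ).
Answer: u(s, τ) = exp(-2s)sin(s)cos(τ/2) + exp(-2s)sin(4s)sin(2τ)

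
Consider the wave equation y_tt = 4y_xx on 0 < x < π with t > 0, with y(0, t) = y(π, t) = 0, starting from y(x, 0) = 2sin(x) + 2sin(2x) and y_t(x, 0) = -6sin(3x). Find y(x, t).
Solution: Using separation of variables y = X(x)T(t):
Eigenfunctions: sin(nx), n = 1, 2, 3, ...
General solution: y(x, t) = Σ [A_n cos(2n t) + B_n sin(2n t)] sin(nx)
From y(x,0) = 2sin(x) + 2sin(2x): A_1=2, A_2=2. From y_t(x,0) = -6sin(3x), using y_t(x,0) = Σ ω_n B_n sin(nx) with ω_n = 2n: B_3 = (-6)/6 = -1.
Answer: y(x, t) = -sin(6t)sin(3x) + 2sin(x)cos(2t) + 2sin(2x)cos(4t)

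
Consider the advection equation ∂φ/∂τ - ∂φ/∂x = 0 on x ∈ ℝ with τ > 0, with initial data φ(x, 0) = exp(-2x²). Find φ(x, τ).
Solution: By characteristics (dx/dτ = -1), φ(x,τ) = f(x + τ) with f = φ(·, 0).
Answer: φ(x, τ) = exp(-2(x + τ)²)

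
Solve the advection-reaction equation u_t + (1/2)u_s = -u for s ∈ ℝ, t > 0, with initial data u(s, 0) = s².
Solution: Substitute u = exp(-t)w.
Then u_t = exp(-t)(w_t - w), u_s = exp(-t)w_s; substituting and dividing by exp(-t), the lower-order terms cancel: w_t + (1/2)w_s = 0 (standard advection equation).
Data for w: w(s,0) = u(s,0) = s².
By characteristics (ds/dt = 1/2), w(s,t) = f(s - (1/2)t) with f = w(·, 0).
So w(s,t) = s² - st + (1/4)t², and u(s,t) = exp(-t)w(s,t).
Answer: u(s, t) = s²exp(-t) - stexp(-t) + (1/4)t²exp(-t)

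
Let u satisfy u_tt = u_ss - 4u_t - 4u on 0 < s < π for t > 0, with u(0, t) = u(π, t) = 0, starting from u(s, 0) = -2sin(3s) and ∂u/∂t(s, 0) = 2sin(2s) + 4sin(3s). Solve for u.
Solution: Substitute u = exp(-2t)w.
Then u_t = exp(-2t)(w_t - 2w), u_tt = exp(-2t)(w_tt - 4w_t + 4w), u_ss = exp(-2t)w_ss; substituting and dividing by exp(-2t), the lower-order terms cancel: w_tt = w_ss (standard wave equation).
Data for w: w(s,0) = u(s,0) = -2sin(3s); w_t(s,0) = u_t(s,0) + 2u(s,0) = 2sin(2s). The boundary conditions carry over: w(0,t) = w(π,t) = 0.
Separating variables: w = Σ [A_n cos(ω_n t) + B_n sin(ω_n t)] sin(ns), ω_n = n. From ICs (B_n = velocity coefficient / ω_n): A_3=-2, B_2=1.
So w(s,t) = sin(2s)sin(2t) - 2sin(3s)cos(3t), and u(s,t) = exp(-2t)w(s,t).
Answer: u(s, t) = exp(-2t)sin(2s)sin(2t) - 2exp(-2t)sin(3s)cos(3t)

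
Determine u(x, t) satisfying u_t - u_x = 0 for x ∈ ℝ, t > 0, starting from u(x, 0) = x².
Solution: By characteristics (dx/dt = -1), u(x,t) = f(x + t) with f = u(·, 0).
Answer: u(x, t) = t² + 2tx + x²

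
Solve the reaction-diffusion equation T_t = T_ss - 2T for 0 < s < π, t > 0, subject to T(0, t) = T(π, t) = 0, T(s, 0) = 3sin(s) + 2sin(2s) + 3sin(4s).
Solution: Substitute T = exp(-2t)u, i.e. u = exp(2t)T.
By the product rule, T_t = exp(-2t)(u_t - 2u), T_ss = exp(-2t)u_ss.
Substituting into the PDE and dividing by exp(-2t): u_t - 2u = u_ss - 2u.
The lower-order terms cancel, leaving the standard heat equation u_t = u_ss.
Initial data for u: u(s,0) = T(s,0) = 3sin(s) + 2sin(2s) + 3sin(4s). The boundary conditions carry over: u(0,t) = u(π,t) = 0.
Solve for u:
  Using separation of variables u = X(s)G(t):
  Eigenfunctions: sin(ns), n = 1, 2, 3, ...
  General solution: u(s, t) = Σ c_n sin(ns) exp(-n² t)
  Matching u(s,0) = 3sin(s) + 2sin(2s) + 3sin(4s) term by term: c_1=3, c_2=2, c_4=3.
Hence u(s,t) = 3exp(-t)sin(s) + 2exp(-4t)sin(2s) + 3exp(-16t)sin(4s).
Transform back: T(s,t) = exp(-2t)u(s,t).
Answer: T(s, t) = 3exp(-3t)sin(s) + 2exp(-6t)sin(2s) + 3exp(-18t)sin(4s)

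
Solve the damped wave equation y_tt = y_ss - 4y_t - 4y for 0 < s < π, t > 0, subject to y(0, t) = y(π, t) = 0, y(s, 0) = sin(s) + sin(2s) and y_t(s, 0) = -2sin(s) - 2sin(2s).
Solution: Substitute y = exp(-2t)u.
Then y_t = exp(-2t)(u_t - 2u), y_tt = exp(-2t)(u_tt - 4u_t + 4u), y_ss = exp(-2t)u_ss; substituting and dividing by exp(-2t), the lower-order terms cancel: u_tt = u_ss (standard wave equation).
Data for u: u(s,0) = y(s,0) = sin(s) + sin(2s); u_t(s,0) = y_t(s,0) + 2y(s,0) = 0. The boundary conditions carry over: u(0,t) = u(π,t) = 0.
Separating variables: u = Σ [A_n cos(ω_n t) + B_n sin(ω_n t)] sin(ns), ω_n = n. From ICs: A_1=1, A_2=1.
So u(s,t) = sin(s)cos(t) + sin(2s)cos(2t), and y(s,t) = exp(-2t)u(s,t).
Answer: y(s, t) = exp(-2t)sin(s)cos(t) + exp(-2t)sin(2s)cos(2t)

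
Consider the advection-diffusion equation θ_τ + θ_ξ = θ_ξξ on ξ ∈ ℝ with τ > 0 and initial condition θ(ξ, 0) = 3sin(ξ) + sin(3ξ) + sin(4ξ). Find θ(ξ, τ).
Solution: Change to a moving frame: let η = ξ - τ, σ = τ and write θ(ξ,τ) = u(η,σ).
By the chain rule θ_τ = u_σ - u_η, θ_ξ = u_η, θ_ξξ = u_ηη.
Then θ_τ + θ_ξ = u_σ: the advection term cancels and the PDE becomes the heat equation u_σ = u_ηη on η ∈ ℝ.
Initial data: u(η,0) = θ(η,0) = 3sin(η) + sin(3η) + sin(4η).
On η ∈ ℝ each mode satisfies (sin(nη))″ = -n² sin(nη), so exp(-n²σ) sin(nη) solves the heat equation; by superposition u(η,σ) = Σ c_n exp(-n²σ) sin(nη).
Reading off the coefficients: c_1=3, c_3=1, c_4=1, so u(η,σ) = 3exp(-σ)sin(η) + exp(-9σ)sin(3η) + exp(-16σ)sin(4η).
Substituting back η = ξ - τ, σ = τ: θ(ξ,τ) = u(ξ - τ, τ).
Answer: θ(ξ, τ) = 3exp(-τ)sin(ξ - τ) + exp(-9τ)sin(3ξ - 3τ) + exp(-16τ)sin(4ξ - 4τ)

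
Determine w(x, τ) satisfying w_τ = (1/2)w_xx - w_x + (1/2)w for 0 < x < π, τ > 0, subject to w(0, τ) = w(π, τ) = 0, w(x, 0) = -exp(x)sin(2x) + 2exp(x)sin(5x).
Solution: Substitute w = exp(x)u, i.e. u = exp(-x)w.
By the product rule, w_x = exp(x)(u_x + u), w_xx = exp(x)(u_xx + 2u_x + u), w_τ = exp(x)u_τ.
Substituting into the PDE and dividing by exp(x): u_τ = (1/2)(u_xx + 2u_x + u) - (u_x + u) + (1/2)u.
The lower-order terms cancel, leaving the standard heat equation u_τ = (1/2)u_xx.
Initial data for u: u(x,0) = exp(-x)w(x,0) = -sin(2x) + 2sin(5x). The boundary conditions carry over: u(0,τ) = u(π,τ) = 0.
Solve for u:
  Using separation of variables u = X(x)T(τ):
  Eigenfunctions: sin(nx), n = 1, 2, 3, ...
  General solution: u(x, τ) = Σ c_n sin(nx) exp(-n² τ/2)
  Matching u(x,0) = -sin(2x) + 2sin(5x) term by term: c_2=-1, c_5=2.
Hence u(x,τ) = -exp(-2τ)sin(2x) + 2exp(-25τ/2)sin(5x).
Transform back: w(x,τ) = exp(x)u(x,τ).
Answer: w(x, τ) = -exp(x)exp(-2τ)sin(2x) + 2exp(x)exp(-25τ/2)sin(5x)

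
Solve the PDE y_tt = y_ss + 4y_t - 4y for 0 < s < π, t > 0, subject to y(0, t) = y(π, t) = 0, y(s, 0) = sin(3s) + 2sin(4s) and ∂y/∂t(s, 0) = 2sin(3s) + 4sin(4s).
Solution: Substitute y = exp(2t)u, i.e. u = exp(-2t)y.
By the product rule, y_t = exp(2t)(u_t + 2u), y_tt = exp(2t)(u_tt + 4u_t + 4u), y_ss = exp(2t)u_ss.
Substituting into the PDE and dividing by exp(2t): u_tt + 4u_t + 4u = u_ss + 4(u_t + 2u) - 4u.
The lower-order terms cancel, leaving the standard wave equation u_tt = u_ss.
Initial data for u: u(s,0) = y(s,0) = sin(3s) + 2sin(4s); u_t(s,0) = y_t(s,0) - 2y(s,0) = 0. The boundary conditions carry over: u(0,t) = u(π,t) = 0.
Solve for u:
  Using separation of variables u = X(s)T(t):
  Eigenfunctions: sin(ns), n = 1, 2, 3, ...
  General solution: u(s, t) = Σ [A_n cos(n t) + B_n sin(n t)] sin(ns)
  From u(s,0) = sin(3s) + 2sin(4s): A_3=1, A_4=2. From u_t(s,0) = 0: all B_n = 0.
Hence u(s,t) = sin(3s)cos(3t) + 2sin(4s)cos(4t).
Transform back: y(s,t) = exp(2t)u(s,t).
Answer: y(s, t) = exp(2t)sin(3s)cos(3t) + 2exp(2t)sin(4s)cos(4t)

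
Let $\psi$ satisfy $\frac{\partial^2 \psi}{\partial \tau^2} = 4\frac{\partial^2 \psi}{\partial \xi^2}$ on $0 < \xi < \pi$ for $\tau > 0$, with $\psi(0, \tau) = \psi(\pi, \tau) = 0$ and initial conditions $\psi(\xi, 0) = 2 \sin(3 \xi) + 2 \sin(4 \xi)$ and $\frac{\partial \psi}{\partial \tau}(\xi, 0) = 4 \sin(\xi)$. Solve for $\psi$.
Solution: Using separation of variables $\psi = X(\xi)T(\tau)$:
Eigenfunctions: $\sin(n\xi)$, $n = 1, 2, 3, \ldots$
General solution: $\psi(\xi, \tau) = \sum [A_n \cos(2n \tau) + B_n \sin(2n \tau)] \sin(n\xi)$
From $\psi(\xi,0) = 2 \sin(3 \xi) + 2 \sin(4 \xi)$: $A_3=2, A_4=2$. From $\psi_{\tau}(\xi,0) = 4 \sin(\xi)$, using $\psi_{\tau}(\xi,0) = \sum \omega_n B_n \sin(n\xi)$ with $\omega_n = 2n$: $B_1 = 4/2 = 2$.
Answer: $\psi(\xi, \tau) = 2 \sin(2 \tau) \sin(\xi) + 2 \sin(3 \xi) \cos(6 \tau) + 2 \sin(4 \xi) \cos(8 \tau)$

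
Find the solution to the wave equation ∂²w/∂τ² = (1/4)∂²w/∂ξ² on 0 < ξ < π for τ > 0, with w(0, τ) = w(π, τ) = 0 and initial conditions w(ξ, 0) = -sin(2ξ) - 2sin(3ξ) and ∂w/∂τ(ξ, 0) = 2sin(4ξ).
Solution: Using separation of variables w = X(ξ)T(τ):
Eigenfunctions: sin(nξ), n = 1, 2, 3, ...
General solution: w(ξ, τ) = Σ [A_n cos(n τ/2) + B_n sin(n τ/2)] sin(nξ)
From w(ξ,0) = -sin(2ξ) - 2sin(3ξ): A_2=-1, A_3=-2. From w_τ(ξ,0) = 2sin(4ξ), using w_τ(ξ,0) = Σ ω_n B_n sin(nξ) with ω_n = n/2: B_4 = 2/2 = 1.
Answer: w(ξ, τ) = -sin(2ξ)cos(τ) - 2sin(3ξ)cos(3τ/2) + sin(4ξ)sin(2τ)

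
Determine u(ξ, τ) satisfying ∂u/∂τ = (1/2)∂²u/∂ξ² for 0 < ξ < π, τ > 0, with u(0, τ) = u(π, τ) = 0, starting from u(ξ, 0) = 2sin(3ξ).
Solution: Separating variables: u = Σ c_n exp(-n²τ/2) sin(nξ). From u(ξ,0) = 2sin(3ξ): c_3=2.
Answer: u(ξ, τ) = 2exp(-9τ/2)sin(3ξ)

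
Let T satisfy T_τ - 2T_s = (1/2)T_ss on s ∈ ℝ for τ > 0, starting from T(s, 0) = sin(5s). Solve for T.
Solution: Moving frame: η = s + 2τ, σ = τ, T = u(η,σ), so T_τ = u_σ + 2u_η and T_ss = u_ηη.
Hence T_τ - 2T_s = u_σ and the PDE becomes the heat equation u_σ = (1/2)u_ηη on η ∈ ℝ.
Initial data: u(η,0) = T(η,0) = sin(5η). Each mode sin(nη) decays as exp(-n²σ/2) on ℝ, so u(η,σ) = Σ c_n exp(-n²σ/2) sin(nη) with c_5=1: u(η,σ) = exp(-25σ/2)sin(5η).
Substituting back: T(s,τ) = u(s + 2τ, τ).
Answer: T(s, τ) = exp(-25τ/2)sin(5s + 10τ)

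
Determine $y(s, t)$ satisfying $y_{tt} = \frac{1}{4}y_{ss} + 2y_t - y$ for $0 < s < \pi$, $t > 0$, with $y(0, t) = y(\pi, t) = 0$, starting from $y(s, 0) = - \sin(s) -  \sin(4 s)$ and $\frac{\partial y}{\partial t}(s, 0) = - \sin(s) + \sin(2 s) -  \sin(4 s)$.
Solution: Substitute $y = e^{t}u$.
Then $y_t = e^{t}(u_t + u)$, $y_{tt} = e^{t}(u_{tt} + 2u_t + u)$, $y_{ss} = e^{t}u_{ss}$; substituting and dividing by $e^{t}$, the lower-order terms cancel: $u_{tt} = \frac{1}{4}u_{ss}$ (standard wave equation).
Data for $u$: $u(s,0) = y(s,0) = - \sin(s) - \sin(4 s)$; $u_t(s,0) = y_t(s,0) - y(s,0) = \sin(2 s)$. The boundary conditions carry over: $u(0,t) = u(\pi,t) = 0$.
Separating variables: $u = \sum [A_n \cos(\omega_n t) + B_n \sin(\omega_n t)] \sin(ns)$, $\omega_n = n/2$. From ICs ($B_n$ = velocity coefficient / $\omega_n$): $A_1=-1, A_4=-1, B_2=1$.
So $u(s,t) = - \sin(s) \cos(t/2) + \sin(2 s) \sin(t) - \sin(4 s) \cos(2 t)$, and $y(s,t) = e^{t}u(s,t)$.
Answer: $y(s, t) = - e^{t} \sin(s) \cos(t/2) + e^{t} \sin(2 s) \sin(t) -  e^{t} \sin(4 s) \cos(2 t)$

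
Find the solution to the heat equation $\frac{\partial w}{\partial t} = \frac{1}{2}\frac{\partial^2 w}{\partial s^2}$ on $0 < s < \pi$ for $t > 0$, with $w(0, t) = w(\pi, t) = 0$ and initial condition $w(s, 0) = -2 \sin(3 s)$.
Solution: Separating variables: $w = \sum c_n e^{-n^2t/2} \sin(ns)$. From $w(s,0) = -2 \sin(3 s)$: $c_3=-2$.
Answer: $w(s, t) = -2 e^{-9 t/2} \sin(3 s)$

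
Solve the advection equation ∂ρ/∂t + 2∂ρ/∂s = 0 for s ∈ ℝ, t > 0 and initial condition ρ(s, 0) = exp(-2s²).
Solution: By characteristics (ds/dt = 2), ρ(s,t) = f(s - 2t) with f = ρ(·, 0).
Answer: ρ(s, t) = exp(-2(s - 2t)²)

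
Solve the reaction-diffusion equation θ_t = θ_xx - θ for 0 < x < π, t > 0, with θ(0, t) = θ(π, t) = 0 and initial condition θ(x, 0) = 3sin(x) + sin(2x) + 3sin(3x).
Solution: Substitute θ = exp(-t)u, i.e. u = exp(t)θ.
By the product rule, θ_t = exp(-t)(u_t - u), θ_xx = exp(-t)u_xx.
Substituting into the PDE and dividing by exp(-t): u_t - u = u_xx - u.
The lower-order terms cancel, leaving the standard heat equation u_t = u_xx.
Initial data for u: u(x,0) = θ(x,0) = 3sin(x) + sin(2x) + 3sin(3x). The boundary conditions carry over: u(0,t) = u(π,t) = 0.
Solve for u:
  Using separation of variables u = X(x)G(t):
  Eigenfunctions: sin(nx), n = 1, 2, 3, ...
  General solution: u(x, t) = Σ c_n sin(nx) exp(-n² t)
  Matching u(x,0) = 3sin(x) + sin(2x) + 3sin(3x) term by term: c_1=3, c_2=1, c_3=3.
Hence u(x,t) = 3exp(-t)sin(x) + exp(-4t)sin(2x) + 3exp(-9t)sin(3x).
Transform back: θ(x,t) = exp(-t)u(x,t).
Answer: θ(x, t) = 3exp(-2t)sin(x) + exp(-5t)sin(2x) + 3exp(-10t)sin(3x)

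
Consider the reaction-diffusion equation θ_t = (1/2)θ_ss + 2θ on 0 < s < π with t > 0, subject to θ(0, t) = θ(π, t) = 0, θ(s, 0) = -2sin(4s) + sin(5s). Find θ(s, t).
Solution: Substitute θ = exp(2t)u, i.e. u = exp(-2t)θ.
By the product rule, θ_t = exp(2t)(u_t + 2u), θ_ss = exp(2t)u_ss.
Substituting into the PDE and dividing by exp(2t): u_t + 2u = (1/2)u_ss + 2u.
The lower-order terms cancel, leaving the standard heat equation u_t = (1/2)u_ss.
Initial data for u: u(s,0) = θ(s,0) = -2sin(4s) + sin(5s). The boundary conditions carry over: u(0,t) = u(π,t) = 0.
Solve for u:
  Using separation of variables u = X(s)G(t):
  Eigenfunctions: sin(ns), n = 1, 2, 3, ...
  General solution: u(s, t) = Σ c_n sin(ns) exp(-n² t/2)
  Matching u(s,0) = -2sin(4s) + sin(5s) term by term: c_4=-2, c_5=1.
Hence u(s,t) = -2exp(-8t)sin(4s) + exp(-25t/2)sin(5s).
Transform back: θ(s,t) = exp(2t)u(s,t).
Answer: θ(s, t) = -2exp(-6t)sin(4s) + exp(-21t/2)sin(5s)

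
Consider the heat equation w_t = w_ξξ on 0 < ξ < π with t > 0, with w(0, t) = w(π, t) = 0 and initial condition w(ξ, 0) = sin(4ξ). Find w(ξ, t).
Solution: Using separation of variables w = X(ξ)T(t):
Eigenfunctions: sin(nξ), n = 1, 2, 3, ...
General solution: w(ξ, t) = Σ c_n sin(nξ) exp(-n² t)
Matching w(ξ,0) = sin(4ξ) term by term: c_4=1.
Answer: w(ξ, t) = exp(-16t)sin(4ξ)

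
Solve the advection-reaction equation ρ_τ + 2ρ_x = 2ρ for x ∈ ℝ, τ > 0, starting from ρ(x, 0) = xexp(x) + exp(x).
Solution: Substitute ρ = exp(x)u.
Then ρ_x = exp(x)(u_x + u), ρ_τ = exp(x)u_τ; substituting and dividing by exp(x), the lower-order terms cancel: u_τ + 2u_x = 0 (standard advection equation).
Data for u: u(x,0) = exp(-x)ρ(x,0) = x + 1.
By characteristics (dx/dτ = 2), u(x,τ) = f(x - 2τ) with f = u(·, 0).
So u(x,τ) = x - 2τ + 1, and ρ(x,τ) = exp(x)u(x,τ).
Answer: ρ(x, τ) = xexp(x) - 2τexp(x) + exp(x)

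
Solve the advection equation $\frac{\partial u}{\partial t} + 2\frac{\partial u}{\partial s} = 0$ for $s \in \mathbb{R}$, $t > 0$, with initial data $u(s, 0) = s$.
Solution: By characteristics ($ds/dt = 2$), $u(s,t) = f(s - 2t)$ with $f = u( \cdot , 0)$.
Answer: $u(s, t) = s - 2 t$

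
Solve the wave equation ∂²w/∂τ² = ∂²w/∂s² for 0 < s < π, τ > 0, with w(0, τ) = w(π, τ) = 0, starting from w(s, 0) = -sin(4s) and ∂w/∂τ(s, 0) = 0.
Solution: Separating variables: w = Σ [A_n cos(ω_n τ) + B_n sin(ω_n τ)] sin(ns), ω_n = n. From ICs: A_4=-1.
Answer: w(s, τ) = -sin(4s)cos(4τ)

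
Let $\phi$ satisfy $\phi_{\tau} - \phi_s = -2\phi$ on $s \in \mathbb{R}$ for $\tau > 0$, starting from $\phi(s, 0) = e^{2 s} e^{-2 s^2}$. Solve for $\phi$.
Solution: Substitute $\phi = e^{2s}u$.
Then $\phi_s = e^{2s}(u_s + 2u)$, $\phi_{\tau} = e^{2s}u_{\tau}$; substituting and dividing by $e^{2s}$, the lower-order terms cancel: $u_{\tau} - u_s = 0$ (standard advection equation).
Data for $u$: $u(s,0) = e^{-2s}\phi(s,0) = e^{-2 s^2}$.
By characteristics ($ds/d\tau = -1$), $u(s,\tau) = f(s + \tau)$ with $f = u( \cdot , 0)$.
So $u(s,\tau) = e^{-2 (s + \tau)^2}$, and $\phi(s,\tau) = e^{2s}u(s,\tau)$.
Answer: $\phi(s, \tau) = e^{2 s} e^{-2 (\tau + s)^2}$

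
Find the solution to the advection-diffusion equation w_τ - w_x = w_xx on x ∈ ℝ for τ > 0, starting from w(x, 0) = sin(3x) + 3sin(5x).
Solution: Change to a moving frame: let η = x + τ, σ = τ and write w(x,τ) = u(η,σ).
By the chain rule w_τ = u_σ + u_η, w_x = u_η, w_xx = u_ηη.
Then w_τ - w_x = u_σ: the advection term cancels and the PDE becomes the heat equation u_σ = u_ηη on η ∈ ℝ.
Initial data: u(η,0) = w(η,0) = sin(3η) + 3sin(5η).
On η ∈ ℝ each mode satisfies (sin(nη))″ = -n² sin(nη), so exp(-n²σ) sin(nη) solves the heat equation; by superposition u(η,σ) = Σ c_n exp(-n²σ) sin(nη).
Reading off the coefficients: c_3=1, c_5=3, so u(η,σ) = exp(-9σ)sin(3η) + 3exp(-25σ)sin(5η).
Substituting back η = x + τ, σ = τ: w(x,τ) = u(x + τ, τ).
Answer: w(x, τ) = exp(-9τ)sin(3x + 3τ) + 3exp(-25τ)sin(5x + 5τ)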